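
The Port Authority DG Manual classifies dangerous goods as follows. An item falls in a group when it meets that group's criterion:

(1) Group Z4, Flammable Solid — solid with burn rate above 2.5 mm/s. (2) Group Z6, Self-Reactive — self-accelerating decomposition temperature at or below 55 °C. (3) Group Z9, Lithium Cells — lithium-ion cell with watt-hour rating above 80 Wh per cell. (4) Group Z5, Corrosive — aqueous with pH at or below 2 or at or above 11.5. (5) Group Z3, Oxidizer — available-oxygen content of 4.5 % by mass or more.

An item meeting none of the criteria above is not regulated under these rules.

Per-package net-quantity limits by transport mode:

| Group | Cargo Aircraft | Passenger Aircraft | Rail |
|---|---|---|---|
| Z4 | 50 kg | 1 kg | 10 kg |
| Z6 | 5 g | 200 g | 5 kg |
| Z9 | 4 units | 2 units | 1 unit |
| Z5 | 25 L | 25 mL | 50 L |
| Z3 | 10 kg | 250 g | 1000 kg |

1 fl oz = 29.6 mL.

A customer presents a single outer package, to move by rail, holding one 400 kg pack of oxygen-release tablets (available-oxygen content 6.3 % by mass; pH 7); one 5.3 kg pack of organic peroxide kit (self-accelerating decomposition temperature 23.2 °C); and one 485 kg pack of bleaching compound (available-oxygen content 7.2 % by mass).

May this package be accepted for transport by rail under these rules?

The oxygen-release tablets have available-oxygen content 6.3 % by mass, which is ≥ 4.5 % by mass, so they are Group Z3 (Oxidizer).
With self-accelerating decomposition temperature 23.2 °C (≤ 55 °C), the organic peroxide kit falls in Group Z6.
The bleaching compound has available-oxygen content 7.2 % by mass, which is ≥ 4.5 % by mass, so it is Group Z3 (Oxidizer).
Group Z3 net quantity: 400 kg + 485 kg = 885 kg.
That is within the Group Z3 rail limit of 1000 kg.
Group Z6 quantity: 5.3 kg.
5.3 kg exceeds the rail limit of 5 kg for Group Z6.

No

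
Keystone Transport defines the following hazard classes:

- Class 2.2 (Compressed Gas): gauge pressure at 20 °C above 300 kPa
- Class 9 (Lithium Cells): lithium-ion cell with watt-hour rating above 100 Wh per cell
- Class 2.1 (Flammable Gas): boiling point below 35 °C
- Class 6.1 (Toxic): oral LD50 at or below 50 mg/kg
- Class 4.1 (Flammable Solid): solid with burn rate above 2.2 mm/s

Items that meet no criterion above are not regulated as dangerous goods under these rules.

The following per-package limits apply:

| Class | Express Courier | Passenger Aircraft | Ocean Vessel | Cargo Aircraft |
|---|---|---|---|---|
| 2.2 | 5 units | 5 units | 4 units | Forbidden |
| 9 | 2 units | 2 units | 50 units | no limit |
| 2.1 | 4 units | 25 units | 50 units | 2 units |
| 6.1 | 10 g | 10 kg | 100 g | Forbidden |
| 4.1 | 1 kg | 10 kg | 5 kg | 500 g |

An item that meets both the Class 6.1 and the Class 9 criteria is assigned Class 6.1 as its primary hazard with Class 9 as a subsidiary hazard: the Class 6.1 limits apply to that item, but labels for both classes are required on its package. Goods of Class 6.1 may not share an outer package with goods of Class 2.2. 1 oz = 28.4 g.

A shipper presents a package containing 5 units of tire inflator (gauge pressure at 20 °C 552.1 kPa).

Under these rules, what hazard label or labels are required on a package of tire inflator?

Class 2.2

The tire inflator has gauge pressure at 20 °C 552.1 kPa, which is > 300 kPa, so it is Class 2.2 (Compressed Gas).
Only the Class 2.2 label is required.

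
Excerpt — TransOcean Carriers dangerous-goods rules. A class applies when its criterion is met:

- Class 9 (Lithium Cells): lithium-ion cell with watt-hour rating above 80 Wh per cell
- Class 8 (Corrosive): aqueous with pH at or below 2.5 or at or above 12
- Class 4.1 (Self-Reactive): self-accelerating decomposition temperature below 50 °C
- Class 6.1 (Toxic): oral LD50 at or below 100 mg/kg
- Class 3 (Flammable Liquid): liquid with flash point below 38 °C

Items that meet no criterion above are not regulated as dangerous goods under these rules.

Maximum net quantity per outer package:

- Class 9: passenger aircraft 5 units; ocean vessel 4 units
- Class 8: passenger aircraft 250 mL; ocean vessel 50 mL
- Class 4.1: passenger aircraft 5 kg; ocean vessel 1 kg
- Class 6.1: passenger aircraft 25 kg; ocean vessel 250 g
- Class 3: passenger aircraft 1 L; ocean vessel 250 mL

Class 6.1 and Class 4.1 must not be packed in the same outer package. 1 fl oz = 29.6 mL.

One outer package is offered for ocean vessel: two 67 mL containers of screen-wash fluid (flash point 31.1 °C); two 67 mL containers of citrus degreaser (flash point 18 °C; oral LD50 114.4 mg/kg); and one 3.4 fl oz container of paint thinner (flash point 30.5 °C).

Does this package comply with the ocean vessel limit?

No

Flash point 31.1 °C meets the Class 3 criterion (Flammable Liquid), so the screen-wash fluid is Class 3.
The citrus degreaser has flash point 18 °C, which is < 38 °C, so it is Class 3 (Flammable Liquid).
With flash point 30.5 °C (< 38 °C), the paint thinner falls in Class 3.
Total Class 3: (two 67 mL containers = 134 mL) + (two 67 mL containers = 134 mL) + (one 3.4 fl oz container = 100.64 mL) = 368.64 mL.
That exceeds the Class 3 ocean vessel limit of 250 mL.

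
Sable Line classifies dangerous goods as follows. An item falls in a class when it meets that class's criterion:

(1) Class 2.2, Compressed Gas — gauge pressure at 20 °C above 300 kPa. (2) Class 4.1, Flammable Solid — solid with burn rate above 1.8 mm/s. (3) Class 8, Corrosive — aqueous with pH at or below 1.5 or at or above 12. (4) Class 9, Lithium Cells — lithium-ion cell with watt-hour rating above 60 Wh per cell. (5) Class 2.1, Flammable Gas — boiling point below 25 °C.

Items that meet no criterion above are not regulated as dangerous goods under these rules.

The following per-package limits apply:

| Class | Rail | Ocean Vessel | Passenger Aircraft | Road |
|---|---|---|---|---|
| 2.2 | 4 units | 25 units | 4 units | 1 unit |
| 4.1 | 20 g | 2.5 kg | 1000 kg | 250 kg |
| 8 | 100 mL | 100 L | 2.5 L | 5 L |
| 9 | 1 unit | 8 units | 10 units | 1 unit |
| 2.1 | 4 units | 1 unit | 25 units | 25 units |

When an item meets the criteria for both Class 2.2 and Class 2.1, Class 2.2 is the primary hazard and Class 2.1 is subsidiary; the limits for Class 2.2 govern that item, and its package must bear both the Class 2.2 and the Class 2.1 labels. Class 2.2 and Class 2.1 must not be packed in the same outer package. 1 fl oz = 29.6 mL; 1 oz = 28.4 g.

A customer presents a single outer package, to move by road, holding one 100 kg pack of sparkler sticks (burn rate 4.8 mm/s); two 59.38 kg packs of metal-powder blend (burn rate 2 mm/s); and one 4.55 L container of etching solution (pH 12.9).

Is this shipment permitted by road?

Burn rate 4.8 mm/s meets the Class 4.1 criterion (Flammable Solid), so the sparkler sticks are Class 4.1.
Burn rate 2 mm/s meets the Class 4.1 criterion (Flammable Solid), so the metal-powder blend is Class 4.1.
With pH 12.9 (≥ 12), the etching solution falls in Class 8.
Class 4.1 net quantity: 100 kg + (two 59.38 kg packs = 118.76 kg) = 218.76 kg.
That is within the Class 4.1 road limit of 250 kg.
Class 8 quantity: 4.55 L.
That is within the Class 8 road limit of 5 L.
The segregation rule (Class 2.2 with Class 2.1) does not apply to Class 4.1 with Class 8.
Every hazard class is within its road limit and no segregation rule is violated.

Yes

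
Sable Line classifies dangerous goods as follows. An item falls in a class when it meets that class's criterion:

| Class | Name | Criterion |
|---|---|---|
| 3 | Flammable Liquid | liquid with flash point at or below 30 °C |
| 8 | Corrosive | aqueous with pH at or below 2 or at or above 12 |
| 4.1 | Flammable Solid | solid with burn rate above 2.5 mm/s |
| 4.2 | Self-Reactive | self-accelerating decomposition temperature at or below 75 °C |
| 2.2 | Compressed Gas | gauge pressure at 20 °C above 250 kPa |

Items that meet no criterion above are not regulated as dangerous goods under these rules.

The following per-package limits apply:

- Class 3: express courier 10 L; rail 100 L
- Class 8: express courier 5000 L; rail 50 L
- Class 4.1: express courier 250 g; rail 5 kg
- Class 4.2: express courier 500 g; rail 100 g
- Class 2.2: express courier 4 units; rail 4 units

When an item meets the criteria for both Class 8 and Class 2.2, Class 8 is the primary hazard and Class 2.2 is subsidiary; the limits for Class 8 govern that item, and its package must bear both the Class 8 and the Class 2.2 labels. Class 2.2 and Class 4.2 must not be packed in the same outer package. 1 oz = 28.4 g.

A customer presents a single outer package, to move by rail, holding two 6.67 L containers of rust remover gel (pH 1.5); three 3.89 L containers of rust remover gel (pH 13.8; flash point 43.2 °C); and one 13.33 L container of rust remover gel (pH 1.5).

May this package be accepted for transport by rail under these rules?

With pH 1.5 (≤ 2), the rust remover gel falls in Class 8.
With pH 13.8 (≥ 12), the rust remover gel falls in Class 8.
With pH 1.5 (≤ 2), the rust remover gel falls in Class 8.
Total Class 8: (two 6.67 L containers = 13.34 L) + (three 3.89 L containers = 11.67 L) + 13.33 L = 38.34 L.
38.34 L is within the rail limit of 50 L for Class 8.

Yes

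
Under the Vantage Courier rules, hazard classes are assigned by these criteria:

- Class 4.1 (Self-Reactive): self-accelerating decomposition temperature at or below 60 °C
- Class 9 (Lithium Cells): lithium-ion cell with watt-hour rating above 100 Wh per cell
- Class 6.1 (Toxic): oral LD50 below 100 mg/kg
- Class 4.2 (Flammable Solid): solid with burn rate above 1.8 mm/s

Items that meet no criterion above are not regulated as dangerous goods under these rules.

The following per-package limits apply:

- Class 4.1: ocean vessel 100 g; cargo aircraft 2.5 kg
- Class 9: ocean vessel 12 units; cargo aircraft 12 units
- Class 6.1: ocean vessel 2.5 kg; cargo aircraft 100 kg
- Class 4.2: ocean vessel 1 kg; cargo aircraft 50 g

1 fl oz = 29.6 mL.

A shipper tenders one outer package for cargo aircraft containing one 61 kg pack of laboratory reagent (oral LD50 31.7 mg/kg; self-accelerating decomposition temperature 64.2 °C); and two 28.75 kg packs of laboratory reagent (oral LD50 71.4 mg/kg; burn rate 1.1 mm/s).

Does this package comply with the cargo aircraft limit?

No

Oral LD50 31.7 mg/kg meets the Class 6.1 criterion (Toxic), so the laboratory reagent is Class 6.1.
Laboratory reagent: oral LD50 71.4 mg/kg < 100 mg/kg → Class 6.1 (Toxic).
Total Class 6.1: 61 kg + (two 28.75 kg packs = 57.5 kg) = 118.5 kg.
118.5 kg exceeds the cargo aircraft limit of 100 kg for Class 6.1.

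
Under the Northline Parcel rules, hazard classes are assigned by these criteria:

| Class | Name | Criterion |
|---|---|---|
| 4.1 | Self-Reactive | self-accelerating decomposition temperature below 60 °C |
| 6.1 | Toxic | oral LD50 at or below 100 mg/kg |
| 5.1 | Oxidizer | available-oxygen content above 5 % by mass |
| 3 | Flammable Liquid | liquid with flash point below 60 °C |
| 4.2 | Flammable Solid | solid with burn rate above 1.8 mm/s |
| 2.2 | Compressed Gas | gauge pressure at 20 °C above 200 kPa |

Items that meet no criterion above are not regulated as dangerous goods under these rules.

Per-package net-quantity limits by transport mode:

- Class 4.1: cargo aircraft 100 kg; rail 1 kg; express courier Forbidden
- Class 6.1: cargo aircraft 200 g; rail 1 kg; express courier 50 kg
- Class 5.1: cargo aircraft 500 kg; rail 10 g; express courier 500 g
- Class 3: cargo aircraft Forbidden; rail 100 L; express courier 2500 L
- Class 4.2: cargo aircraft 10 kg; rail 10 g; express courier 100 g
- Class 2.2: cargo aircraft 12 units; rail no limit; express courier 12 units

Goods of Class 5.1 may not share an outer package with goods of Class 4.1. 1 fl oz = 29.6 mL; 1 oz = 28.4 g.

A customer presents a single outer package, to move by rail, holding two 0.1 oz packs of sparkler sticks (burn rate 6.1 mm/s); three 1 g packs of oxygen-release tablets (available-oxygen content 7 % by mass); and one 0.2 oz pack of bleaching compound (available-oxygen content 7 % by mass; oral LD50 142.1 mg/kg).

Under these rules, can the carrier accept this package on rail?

Yes

With burn rate 6.1 mm/s (> 1.8 mm/s), the sparkler sticks fall in Class 4.2.
Available-oxygen content 7 % by mass meets the Class 5.1 criterion (Oxidizer), so the oxygen-release tablets are Class 5.1.
With available-oxygen content 7 % by mass (> 5 % by mass), the bleaching compound falls in Class 5.1.
Class 4.2 quantity: two 0.1 oz packs = 5.68 g.
5.68 g is within the rail limit of 10 g for Class 4.2.
Total Class 5.1: (three 1 g packs = 3 g) + (one 0.2 oz pack = 5.68 g) = 8.68 g.
That is within the Class 5.1 rail limit of 10 g.
The segregation rule (Class 5.1 with Class 4.1) does not apply to Class 4.2 with Class 5.1.
Every hazard class is within its rail limit and no segregation rule is violated.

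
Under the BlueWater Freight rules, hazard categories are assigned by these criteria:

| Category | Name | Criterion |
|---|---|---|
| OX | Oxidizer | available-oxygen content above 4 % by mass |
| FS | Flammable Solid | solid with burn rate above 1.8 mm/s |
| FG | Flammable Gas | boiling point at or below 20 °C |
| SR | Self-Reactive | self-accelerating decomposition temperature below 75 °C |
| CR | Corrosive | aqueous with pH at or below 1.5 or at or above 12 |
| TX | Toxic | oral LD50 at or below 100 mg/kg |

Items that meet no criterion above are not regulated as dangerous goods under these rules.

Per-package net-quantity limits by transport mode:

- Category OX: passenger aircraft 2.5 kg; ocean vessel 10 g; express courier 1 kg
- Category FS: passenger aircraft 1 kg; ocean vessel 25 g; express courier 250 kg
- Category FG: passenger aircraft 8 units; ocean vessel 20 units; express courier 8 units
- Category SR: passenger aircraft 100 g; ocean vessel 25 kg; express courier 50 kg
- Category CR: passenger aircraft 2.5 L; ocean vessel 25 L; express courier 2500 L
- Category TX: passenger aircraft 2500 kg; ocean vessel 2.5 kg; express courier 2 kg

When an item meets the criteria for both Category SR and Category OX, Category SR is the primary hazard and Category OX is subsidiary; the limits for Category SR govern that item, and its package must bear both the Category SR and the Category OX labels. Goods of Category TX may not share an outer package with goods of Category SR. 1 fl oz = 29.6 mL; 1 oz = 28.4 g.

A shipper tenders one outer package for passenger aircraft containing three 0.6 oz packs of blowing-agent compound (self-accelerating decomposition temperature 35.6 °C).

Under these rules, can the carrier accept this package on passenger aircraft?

The blowing-agent compound has self-accelerating decomposition temperature 35.6 °C, which is < 75 °C, so it is Category SR (Self-Reactive).
Category SR quantity: three 0.6 oz packs = 51.12 g.
51.12 g ≤ 100 g (passenger aircraft limit, Category SR) — within limit.

Yes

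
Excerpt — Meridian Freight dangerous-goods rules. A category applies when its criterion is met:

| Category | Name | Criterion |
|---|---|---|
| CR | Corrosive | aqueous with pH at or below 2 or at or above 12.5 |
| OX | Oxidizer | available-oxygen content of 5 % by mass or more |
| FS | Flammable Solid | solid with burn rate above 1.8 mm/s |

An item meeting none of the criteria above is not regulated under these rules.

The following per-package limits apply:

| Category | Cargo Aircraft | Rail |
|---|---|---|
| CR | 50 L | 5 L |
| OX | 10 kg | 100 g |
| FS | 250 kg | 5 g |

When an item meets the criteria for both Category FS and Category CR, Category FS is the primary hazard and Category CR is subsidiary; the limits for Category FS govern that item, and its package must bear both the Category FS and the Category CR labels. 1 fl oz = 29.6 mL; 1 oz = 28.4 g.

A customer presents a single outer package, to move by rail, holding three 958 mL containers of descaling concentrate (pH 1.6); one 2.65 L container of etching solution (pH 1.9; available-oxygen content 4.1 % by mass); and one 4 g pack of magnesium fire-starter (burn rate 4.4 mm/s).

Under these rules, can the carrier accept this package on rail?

pH 1.6 meets the Category CR criterion (Corrosive), so the descaling concentrate is Category CR.
pH 1.9 meets the Category CR criterion (Corrosive), so the etching solution is Category CR.
Burn rate 4.4 mm/s meets the Category FS criterion (Flammable Solid), so the magnesium fire-starter is Category FS.
Category CR net quantity: (three 958 mL containers = 2.874 L) + 2.65 L = 5.524 L.
That exceeds the Category CR rail limit of 5 L.
Category FS quantity: 4 g.
That is within the Category FS rail limit of 5 g.

No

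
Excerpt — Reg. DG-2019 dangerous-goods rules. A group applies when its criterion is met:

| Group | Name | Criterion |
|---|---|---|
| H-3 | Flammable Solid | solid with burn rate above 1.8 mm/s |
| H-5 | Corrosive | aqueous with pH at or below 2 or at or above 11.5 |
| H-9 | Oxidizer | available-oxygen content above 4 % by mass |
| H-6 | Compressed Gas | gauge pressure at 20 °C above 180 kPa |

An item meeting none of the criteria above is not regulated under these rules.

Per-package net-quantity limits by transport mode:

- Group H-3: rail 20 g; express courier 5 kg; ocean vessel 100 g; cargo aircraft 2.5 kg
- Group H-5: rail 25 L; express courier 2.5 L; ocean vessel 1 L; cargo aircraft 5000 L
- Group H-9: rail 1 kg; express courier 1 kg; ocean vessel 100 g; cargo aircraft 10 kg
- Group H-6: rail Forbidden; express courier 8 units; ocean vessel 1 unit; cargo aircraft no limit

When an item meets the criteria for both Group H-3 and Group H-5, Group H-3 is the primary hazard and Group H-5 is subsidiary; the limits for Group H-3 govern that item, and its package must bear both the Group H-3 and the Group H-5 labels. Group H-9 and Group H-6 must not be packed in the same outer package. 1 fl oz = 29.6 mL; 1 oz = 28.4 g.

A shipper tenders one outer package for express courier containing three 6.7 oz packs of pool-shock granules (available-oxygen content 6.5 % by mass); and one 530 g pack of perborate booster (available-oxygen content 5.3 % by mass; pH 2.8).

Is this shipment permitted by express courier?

No

With available-oxygen content 6.5 % by mass (> 4 % by mass), the pool-shock granules fall in Group H-9.
The perborate booster has available-oxygen content 5.3 % by mass, which is > 4 % by mass, so it is Group H-9 (Oxidizer).
Group H-9 net quantity: (three 6.7 oz packs = 570.84 g) + 530 g = 1100.84 g.
1100.84 g > 1 kg (express courier limit, Group H-9) — over the limit.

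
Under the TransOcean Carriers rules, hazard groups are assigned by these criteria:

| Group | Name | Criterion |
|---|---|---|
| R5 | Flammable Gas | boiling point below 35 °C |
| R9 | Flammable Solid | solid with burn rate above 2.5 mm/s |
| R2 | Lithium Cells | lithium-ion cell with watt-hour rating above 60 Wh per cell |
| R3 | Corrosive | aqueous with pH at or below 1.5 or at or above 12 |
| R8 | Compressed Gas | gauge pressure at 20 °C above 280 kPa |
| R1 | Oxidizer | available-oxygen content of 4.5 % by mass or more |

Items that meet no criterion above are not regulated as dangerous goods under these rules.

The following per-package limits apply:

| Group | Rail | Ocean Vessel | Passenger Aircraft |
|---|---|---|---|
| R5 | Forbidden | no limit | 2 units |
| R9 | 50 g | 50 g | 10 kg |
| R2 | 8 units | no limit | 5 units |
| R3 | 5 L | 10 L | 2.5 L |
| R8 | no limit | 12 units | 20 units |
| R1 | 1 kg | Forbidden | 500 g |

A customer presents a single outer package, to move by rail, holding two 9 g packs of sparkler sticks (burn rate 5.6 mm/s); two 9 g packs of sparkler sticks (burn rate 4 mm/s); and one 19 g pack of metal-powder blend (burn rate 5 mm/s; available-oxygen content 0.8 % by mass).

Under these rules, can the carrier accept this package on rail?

No

Burn rate 5.6 mm/s meets the Group R9 criterion (Flammable Solid), so the sparkler sticks are Group R9.
With burn rate 4 mm/s (> 2.5 mm/s), the sparkler sticks fall in Group R9.
Burn rate 5 mm/s meets the Group R9 criterion (Flammable Solid), so the metal-powder blend is Group R9.
Total Group R9: (two 9 g packs = 18 g) + (two 9 g packs = 18 g) + 19 g = 55 g.
55 g > 50 g (rail limit, Group R9) — over the limit.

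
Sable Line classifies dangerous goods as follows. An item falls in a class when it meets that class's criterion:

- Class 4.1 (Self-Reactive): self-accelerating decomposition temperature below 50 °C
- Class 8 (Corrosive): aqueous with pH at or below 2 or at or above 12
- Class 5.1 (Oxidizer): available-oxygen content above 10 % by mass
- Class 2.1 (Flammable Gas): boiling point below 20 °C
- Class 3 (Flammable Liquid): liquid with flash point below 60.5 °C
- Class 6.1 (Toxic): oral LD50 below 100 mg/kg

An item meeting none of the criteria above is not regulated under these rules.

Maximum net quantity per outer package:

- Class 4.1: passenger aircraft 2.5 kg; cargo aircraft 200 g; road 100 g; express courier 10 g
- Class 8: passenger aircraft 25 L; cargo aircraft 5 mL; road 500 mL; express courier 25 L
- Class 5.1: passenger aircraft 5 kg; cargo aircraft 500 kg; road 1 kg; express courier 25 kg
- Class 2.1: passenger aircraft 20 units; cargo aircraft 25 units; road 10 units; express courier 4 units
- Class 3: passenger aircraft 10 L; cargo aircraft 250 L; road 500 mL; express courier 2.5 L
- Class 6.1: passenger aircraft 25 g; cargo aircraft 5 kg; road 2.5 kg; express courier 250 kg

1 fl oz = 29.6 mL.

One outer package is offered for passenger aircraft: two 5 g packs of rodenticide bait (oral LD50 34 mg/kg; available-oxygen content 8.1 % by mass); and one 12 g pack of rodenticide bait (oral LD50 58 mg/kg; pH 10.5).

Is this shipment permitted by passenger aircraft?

Rodenticide bait: oral LD50 34 mg/kg < 100 mg/kg → Class 6.1 (Toxic).
Rodenticide bait: oral LD50 58 mg/kg < 100 mg/kg → Class 6.1 (Toxic).
Class 6.1 net quantity: (two 5 g packs = 10 g) + 12 g = 22 g.
22 g ≤ 25 g (passenger aircraft limit, Class 6.1) — within limit.

Yes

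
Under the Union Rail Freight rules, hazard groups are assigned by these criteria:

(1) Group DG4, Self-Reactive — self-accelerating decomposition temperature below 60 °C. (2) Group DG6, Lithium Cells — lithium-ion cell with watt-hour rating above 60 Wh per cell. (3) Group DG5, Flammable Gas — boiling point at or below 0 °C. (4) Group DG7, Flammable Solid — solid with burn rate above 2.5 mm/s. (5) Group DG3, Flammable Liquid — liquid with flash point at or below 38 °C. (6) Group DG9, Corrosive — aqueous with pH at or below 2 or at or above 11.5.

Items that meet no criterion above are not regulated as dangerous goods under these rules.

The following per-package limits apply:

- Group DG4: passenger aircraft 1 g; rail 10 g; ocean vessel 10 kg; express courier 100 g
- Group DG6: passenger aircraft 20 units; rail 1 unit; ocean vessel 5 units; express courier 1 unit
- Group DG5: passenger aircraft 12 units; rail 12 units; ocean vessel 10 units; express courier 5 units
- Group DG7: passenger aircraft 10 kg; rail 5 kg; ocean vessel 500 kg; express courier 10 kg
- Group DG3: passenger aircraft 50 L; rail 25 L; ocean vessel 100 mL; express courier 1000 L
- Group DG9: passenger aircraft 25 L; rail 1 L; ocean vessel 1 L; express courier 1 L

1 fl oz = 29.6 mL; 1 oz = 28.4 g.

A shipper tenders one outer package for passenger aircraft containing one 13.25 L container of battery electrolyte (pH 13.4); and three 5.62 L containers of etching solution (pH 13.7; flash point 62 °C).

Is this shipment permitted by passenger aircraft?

No

The battery electrolyte has pH 13.4, which is ≥ 11.5, so it is Group DG9 (Corrosive).
pH 13.7 meets the Group DG9 criterion (Corrosive), so the etching solution is Group DG9.
Group DG9 net quantity: 13.25 L + (three 5.62 L containers = 16.86 L) = 30.11 L.
30.11 L exceeds the passenger aircraft limit of 25 L for Group DG9.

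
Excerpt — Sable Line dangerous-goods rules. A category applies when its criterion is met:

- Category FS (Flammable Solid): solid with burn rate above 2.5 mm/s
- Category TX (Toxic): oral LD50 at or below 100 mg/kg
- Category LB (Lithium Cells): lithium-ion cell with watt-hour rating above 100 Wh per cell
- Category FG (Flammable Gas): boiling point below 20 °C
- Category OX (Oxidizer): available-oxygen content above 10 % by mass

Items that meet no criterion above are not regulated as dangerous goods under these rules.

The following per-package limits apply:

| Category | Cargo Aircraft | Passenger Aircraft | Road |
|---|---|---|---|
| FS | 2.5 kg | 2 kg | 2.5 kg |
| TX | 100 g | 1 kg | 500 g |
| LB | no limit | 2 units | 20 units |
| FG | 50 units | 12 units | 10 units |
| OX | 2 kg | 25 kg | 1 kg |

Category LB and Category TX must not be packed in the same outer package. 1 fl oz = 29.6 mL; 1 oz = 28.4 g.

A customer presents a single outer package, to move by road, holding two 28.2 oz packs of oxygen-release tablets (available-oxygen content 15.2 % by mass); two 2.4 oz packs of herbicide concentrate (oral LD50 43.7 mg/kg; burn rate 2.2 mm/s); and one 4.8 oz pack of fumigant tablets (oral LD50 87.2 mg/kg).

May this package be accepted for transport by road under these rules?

Available-oxygen content 15.2 % by mass meets the Category OX criterion (Oxidizer), so the oxygen-release tablets are Category OX.
With oral LD50 43.7 mg/kg (≤ 100 mg/kg), the herbicide concentrate falls in Category TX.
With oral LD50 87.2 mg/kg (≤ 100 mg/kg), the fumigant tablets fall in Category TX.
Total Category TX: (two 2.4 oz packs = 136.32 g) + (one 4.8 oz pack = 136.32 g) = 272.64 g.
That is within the Category TX road limit of 500 g.
Category OX quantity: two 28.2 oz packs = 1601.76 g.
That exceeds the Category OX road limit of 1 kg.
The segregation rule (Category LB with Category TX) does not apply to Category TX with Category OX.

No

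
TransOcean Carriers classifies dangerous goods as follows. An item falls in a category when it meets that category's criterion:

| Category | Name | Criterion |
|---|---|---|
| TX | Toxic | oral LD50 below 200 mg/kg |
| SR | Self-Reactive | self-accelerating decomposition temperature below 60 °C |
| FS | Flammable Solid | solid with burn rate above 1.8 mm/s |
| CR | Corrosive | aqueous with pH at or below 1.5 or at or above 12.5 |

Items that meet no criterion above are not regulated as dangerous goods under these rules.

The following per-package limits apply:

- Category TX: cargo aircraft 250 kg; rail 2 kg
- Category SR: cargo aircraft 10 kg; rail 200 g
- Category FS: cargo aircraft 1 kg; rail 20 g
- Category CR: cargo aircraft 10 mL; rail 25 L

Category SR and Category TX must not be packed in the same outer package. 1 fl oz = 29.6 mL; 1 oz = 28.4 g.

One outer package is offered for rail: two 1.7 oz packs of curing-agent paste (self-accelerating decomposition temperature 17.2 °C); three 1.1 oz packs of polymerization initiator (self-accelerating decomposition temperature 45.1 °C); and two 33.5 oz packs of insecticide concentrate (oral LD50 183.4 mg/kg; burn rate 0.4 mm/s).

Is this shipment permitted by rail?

With self-accelerating decomposition temperature 17.2 °C (< 60 °C), the curing-agent paste falls in Category SR.
Self-accelerating decomposition temperature 45.1 °C meets the Category SR criterion (Self-Reactive), so the polymerization initiator is Category SR.
The insecticide concentrate has oral LD50 183.4 mg/kg, which is < 200 mg/kg, so it is Category TX (Toxic).
Category SR net quantity: (two 1.7 oz packs = 96.56 g) + (three 1.1 oz packs = 93.72 g) = 190.28 g.
190.28 g ≤ 200 g (rail limit, Category SR) — within limit.
Category TX quantity: two 33.5 oz packs = 1902.8 g.
1902.8 g is within the rail limit of 2 kg for Category TX.
Category SR and Category TX may not share an outer package.

No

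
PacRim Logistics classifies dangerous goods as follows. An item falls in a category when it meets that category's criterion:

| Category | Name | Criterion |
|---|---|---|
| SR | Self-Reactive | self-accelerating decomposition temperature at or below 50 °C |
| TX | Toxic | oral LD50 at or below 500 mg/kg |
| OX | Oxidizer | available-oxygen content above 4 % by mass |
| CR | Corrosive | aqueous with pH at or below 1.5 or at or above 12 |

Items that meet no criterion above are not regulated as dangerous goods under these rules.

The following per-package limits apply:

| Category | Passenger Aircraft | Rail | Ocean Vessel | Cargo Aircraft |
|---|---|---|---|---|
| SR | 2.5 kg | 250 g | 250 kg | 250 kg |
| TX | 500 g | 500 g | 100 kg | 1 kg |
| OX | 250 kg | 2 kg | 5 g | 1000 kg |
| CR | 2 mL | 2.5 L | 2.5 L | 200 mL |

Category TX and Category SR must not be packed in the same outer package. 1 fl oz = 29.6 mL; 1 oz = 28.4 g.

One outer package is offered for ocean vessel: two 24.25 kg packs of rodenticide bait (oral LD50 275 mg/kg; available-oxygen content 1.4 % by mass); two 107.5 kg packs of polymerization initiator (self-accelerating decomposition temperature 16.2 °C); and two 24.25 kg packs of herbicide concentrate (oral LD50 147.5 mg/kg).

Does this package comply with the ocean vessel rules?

With oral LD50 275 mg/kg (≤ 500 mg/kg), the rodenticide bait falls in Category TX.
The polymerization initiator has self-accelerating decomposition temperature 16.2 °C, which is ≤ 50 °C, so it is Category SR (Self-Reactive).
The herbicide concentrate has oral LD50 147.5 mg/kg, which is ≤ 500 mg/kg, so it is Category TX (Toxic).
Total Category TX: (two 24.25 kg packs = 48.5 kg) + (two 24.25 kg packs = 48.5 kg) = 97 kg.
97 kg is within the ocean vessel limit of 100 kg for Category TX.
Category SR quantity: two 107.5 kg packs = 215 kg.
That is within the Category SR ocean vessel limit of 250 kg.
Category TX and Category SR may not share an outer package.

No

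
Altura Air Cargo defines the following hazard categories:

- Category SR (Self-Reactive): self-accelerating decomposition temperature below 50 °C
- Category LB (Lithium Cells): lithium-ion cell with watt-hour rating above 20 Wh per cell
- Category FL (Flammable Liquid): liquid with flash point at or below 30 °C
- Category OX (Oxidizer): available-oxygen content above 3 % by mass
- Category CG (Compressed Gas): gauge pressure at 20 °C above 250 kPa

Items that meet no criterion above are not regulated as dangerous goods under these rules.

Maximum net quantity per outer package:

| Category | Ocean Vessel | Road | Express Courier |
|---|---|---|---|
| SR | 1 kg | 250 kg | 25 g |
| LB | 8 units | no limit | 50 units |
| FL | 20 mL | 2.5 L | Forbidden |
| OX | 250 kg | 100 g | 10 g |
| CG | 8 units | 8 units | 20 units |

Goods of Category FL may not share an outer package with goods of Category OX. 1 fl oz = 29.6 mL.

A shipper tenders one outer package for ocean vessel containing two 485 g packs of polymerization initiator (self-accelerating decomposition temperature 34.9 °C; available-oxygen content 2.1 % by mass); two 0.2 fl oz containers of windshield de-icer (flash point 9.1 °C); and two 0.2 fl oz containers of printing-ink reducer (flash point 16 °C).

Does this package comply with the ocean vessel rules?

No

The polymerization initiator has self-accelerating decomposition temperature 34.9 °C, which is < 50 °C, so it is Category SR (Self-Reactive).
The windshield de-icer has flash point 9.1 °C, which is ≤ 30 °C, so it is Category FL (Flammable Liquid).
Printing-ink reducer: flash point 16 °C ≤ 30 °C → Category FL (Flammable Liquid).
Total Category FL: (two 0.2 fl oz containers = 11.84 mL) + (two 0.2 fl oz containers = 11.84 mL) = 23.68 mL.
23.68 mL > 20 mL (ocean vessel limit, Category FL) — over the limit.
Category SR quantity: two 485 g packs = 970 g.
That is within the Category SR ocean vessel limit of 1 kg.
The segregation rule (Category FL with Category OX) does not apply to Category FL with Category SR.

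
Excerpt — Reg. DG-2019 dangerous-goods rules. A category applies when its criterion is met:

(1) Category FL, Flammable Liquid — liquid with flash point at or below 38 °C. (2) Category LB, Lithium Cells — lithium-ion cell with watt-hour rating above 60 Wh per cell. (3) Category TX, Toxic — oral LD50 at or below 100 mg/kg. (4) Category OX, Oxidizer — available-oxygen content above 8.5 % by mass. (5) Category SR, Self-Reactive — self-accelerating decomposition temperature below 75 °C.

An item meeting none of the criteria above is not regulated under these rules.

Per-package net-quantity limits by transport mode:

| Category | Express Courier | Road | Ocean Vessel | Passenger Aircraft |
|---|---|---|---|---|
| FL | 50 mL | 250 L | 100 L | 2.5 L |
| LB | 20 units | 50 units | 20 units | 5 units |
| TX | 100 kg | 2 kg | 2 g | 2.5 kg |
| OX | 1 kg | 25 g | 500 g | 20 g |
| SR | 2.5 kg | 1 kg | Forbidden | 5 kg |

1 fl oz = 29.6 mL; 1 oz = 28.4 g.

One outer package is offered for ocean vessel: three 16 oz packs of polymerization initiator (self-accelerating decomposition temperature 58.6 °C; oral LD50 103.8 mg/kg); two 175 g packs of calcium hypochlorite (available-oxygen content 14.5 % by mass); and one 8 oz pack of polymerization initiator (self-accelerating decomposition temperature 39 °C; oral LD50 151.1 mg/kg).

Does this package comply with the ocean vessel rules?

With self-accelerating decomposition temperature 58.6 °C (< 75 °C), the polymerization initiator falls in Category SR.
The calcium hypochlorite has available-oxygen content 14.5 % by mass, which is > 8.5 % by mass, so it is Category OX (Oxidizer).
Polymerization initiator: self-accelerating decomposition temperature 39 °C < 75 °C → Category SR (Self-Reactive).
Total Category SR: (three 16 oz packs = 1363.2 g) + (one 8 oz pack = 227.2 g) = 1590.4 g.
By ocean vessel, Category SR is Forbidden regardless of quantity.
Category OX quantity: two 175 g packs = 350 g.
350 g ≤ 500 g (ocean vessel limit, Category OX) — within limit.

No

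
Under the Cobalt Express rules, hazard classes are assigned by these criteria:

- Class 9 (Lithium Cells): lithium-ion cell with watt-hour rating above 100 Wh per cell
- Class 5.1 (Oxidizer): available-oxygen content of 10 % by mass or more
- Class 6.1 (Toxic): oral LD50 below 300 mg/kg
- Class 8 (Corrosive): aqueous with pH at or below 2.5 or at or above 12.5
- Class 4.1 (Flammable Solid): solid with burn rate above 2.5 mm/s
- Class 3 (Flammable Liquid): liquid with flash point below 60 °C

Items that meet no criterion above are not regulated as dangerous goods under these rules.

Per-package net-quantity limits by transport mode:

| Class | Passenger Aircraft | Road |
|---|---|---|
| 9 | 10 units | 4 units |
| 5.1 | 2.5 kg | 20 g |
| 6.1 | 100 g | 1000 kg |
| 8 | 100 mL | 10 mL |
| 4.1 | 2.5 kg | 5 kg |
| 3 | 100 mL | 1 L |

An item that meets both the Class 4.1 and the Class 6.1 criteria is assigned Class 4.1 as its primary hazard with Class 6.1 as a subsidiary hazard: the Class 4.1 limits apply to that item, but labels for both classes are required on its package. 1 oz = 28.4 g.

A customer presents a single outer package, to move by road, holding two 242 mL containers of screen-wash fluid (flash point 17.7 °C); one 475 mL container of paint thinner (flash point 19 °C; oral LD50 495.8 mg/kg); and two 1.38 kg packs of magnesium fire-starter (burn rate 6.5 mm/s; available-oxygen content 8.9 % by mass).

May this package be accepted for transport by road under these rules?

Yes

Screen-wash fluid: flash point 17.7 °C < 60 °C → Class 3 (Flammable Liquid).
Paint thinner: flash point 19 °C < 60 °C → Class 3 (Flammable Liquid).
Magnesium fire-starter: burn rate 6.5 mm/s > 2.5 mm/s → Class 4.1 (Flammable Solid).
Class 4.1 quantity: two 1.38 kg packs = 2.76 kg.
That is within the Class 4.1 road limit of 5 kg.
Total Class 3: (two 242 mL containers = 484 mL) + 475 mL = 959 mL.
959 mL ≤ 1 L (road limit, Class 3) — within limit.
Every hazard class is within its road limit and no segregation rule is violated.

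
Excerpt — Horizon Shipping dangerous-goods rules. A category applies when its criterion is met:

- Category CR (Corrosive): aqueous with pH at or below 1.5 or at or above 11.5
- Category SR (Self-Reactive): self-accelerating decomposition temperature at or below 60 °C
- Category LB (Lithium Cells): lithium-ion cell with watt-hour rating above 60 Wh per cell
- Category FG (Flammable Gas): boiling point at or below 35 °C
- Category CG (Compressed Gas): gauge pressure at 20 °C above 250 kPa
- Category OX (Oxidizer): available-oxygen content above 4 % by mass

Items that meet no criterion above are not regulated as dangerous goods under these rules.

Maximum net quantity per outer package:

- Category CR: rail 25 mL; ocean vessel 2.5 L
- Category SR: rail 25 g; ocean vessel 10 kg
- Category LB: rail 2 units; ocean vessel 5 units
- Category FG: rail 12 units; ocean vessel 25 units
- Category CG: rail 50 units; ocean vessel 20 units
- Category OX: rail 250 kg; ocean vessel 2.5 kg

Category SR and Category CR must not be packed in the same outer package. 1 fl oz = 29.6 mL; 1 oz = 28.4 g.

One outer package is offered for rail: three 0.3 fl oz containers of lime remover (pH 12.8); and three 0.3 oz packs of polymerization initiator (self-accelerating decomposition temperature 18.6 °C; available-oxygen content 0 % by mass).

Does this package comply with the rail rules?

No

Lime remover: pH 12.8 ≥ 11.5 → Category CR (Corrosive).
Self-accelerating decomposition temperature 18.6 °C meets the Category SR criterion (Self-Reactive), so the polymerization initiator is Category SR.
Category SR quantity: three 0.3 oz packs = 25.56 g.
25.56 g exceeds the rail limit of 25 g for Category SR.
Category CR quantity: three 0.3 fl oz containers = 26.64 mL.
26.64 mL exceeds the rail limit of 25 mL for Category CR.
Category SR and Category CR may not share an outer package.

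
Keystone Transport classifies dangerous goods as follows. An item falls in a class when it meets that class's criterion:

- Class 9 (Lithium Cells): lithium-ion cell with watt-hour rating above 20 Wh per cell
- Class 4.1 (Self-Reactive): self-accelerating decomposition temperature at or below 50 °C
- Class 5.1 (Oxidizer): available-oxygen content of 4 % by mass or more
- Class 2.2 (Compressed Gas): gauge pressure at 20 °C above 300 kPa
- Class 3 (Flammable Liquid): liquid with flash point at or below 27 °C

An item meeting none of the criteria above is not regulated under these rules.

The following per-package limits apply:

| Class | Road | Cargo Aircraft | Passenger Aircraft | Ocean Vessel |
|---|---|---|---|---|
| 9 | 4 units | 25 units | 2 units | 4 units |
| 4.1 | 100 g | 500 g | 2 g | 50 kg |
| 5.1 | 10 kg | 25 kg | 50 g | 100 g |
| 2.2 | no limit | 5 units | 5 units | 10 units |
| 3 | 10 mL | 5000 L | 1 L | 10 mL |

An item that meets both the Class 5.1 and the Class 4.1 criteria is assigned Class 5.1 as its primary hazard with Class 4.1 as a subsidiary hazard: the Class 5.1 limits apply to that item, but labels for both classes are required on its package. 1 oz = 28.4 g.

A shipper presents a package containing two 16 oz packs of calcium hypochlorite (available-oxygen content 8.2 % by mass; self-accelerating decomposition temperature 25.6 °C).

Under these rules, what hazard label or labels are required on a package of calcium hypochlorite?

Available-oxygen content 8.2 % by mass meets the Class 5.1 criterion (Oxidizer), so the calcium hypochlorite is Class 5.1.
Self-accelerating decomposition temperature 25.6 °C meets the Class 4.1 criterion (Self-Reactive), so the calcium hypochlorite is Class 4.1.
By the precedence rule Class 5.1 is primary and Class 4.1 is subsidiary, and that rule requires both labels on the package.

Class 4.1 and 5.1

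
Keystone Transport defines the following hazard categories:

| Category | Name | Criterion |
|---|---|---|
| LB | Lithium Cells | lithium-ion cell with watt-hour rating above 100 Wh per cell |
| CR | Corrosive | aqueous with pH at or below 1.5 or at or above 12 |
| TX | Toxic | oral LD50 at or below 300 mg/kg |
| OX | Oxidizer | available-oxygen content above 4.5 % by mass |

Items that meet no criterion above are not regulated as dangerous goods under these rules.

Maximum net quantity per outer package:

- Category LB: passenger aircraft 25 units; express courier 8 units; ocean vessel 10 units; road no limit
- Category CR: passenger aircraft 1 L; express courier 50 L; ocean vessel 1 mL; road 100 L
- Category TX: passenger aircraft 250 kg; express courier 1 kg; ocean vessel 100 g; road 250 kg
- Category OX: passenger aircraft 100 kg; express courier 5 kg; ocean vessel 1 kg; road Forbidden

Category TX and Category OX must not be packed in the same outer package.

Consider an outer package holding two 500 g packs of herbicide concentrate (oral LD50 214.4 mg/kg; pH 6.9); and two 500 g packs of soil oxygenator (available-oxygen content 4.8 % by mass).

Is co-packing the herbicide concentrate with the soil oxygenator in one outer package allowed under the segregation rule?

Herbicide concentrate: oral LD50 214.4 mg/kg ≤ 300 mg/kg → Category TX (Toxic).
The soil oxygenator has available-oxygen content 4.8 % by mass, which is > 4.5 % by mass, so it is Category OX (Oxidizer).
Category TX and Category OX may not share an outer package.

No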